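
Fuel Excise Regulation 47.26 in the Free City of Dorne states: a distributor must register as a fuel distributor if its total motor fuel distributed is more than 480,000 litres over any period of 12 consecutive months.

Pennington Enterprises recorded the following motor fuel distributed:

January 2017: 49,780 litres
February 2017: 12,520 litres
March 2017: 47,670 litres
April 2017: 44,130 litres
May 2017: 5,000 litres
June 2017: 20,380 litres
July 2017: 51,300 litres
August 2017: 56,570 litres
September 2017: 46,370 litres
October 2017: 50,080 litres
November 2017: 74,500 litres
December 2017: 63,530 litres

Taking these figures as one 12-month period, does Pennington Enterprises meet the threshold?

Total motor fuel distributed: 49,780 litres + 12,520 litres + 47,670 litres + 44,130 litres + 5,000 litres + 20,380 litres + 51,300 litres + 56,570 litres + 46,370 litres + 50,080 litres + 74,500 litres + 63,530 litres = 521,830 litres.
521,830 litres > 480,000 litres, so the threshold is exceeded.

Yes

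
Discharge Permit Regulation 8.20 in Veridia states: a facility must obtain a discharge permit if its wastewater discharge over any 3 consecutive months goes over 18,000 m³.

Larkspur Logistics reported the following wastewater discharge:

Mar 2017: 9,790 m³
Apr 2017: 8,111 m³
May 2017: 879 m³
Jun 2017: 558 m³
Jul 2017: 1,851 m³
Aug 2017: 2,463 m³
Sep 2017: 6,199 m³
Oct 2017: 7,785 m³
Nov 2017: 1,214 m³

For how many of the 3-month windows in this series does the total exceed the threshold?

Mar 2017–May 2017: 9,790 m³ + 8,111 m³ + 879 m³ = 18,780 m³ (over)
Apr 2017–Jun 2017: 8,111 m³ + 879 m³ + 558 m³ = 9,548 m³ (under)
May 2017–Jul 2017: 879 m³ + 558 m³ + 1,851 m³ = 3,288 m³ (under)
Jun 2017–Aug 2017: 558 m³ + 1,851 m³ + 2,463 m³ = 4,872 m³ (under)
Jul 2017–Sep 2017: 1,851 m³ + 2,463 m³ + 6,199 m³ = 10,513 m³ (under)
Aug 2017–Oct 2017: 2,463 m³ + 6,199 m³ + 7,785 m³ = 16,447 m³ (under)
Sep 2017–Nov 2017: 6,199 m³ + 7,785 m³ + 1,214 m³ = 15,198 m³ (under)
1 window exceeds the threshold.

1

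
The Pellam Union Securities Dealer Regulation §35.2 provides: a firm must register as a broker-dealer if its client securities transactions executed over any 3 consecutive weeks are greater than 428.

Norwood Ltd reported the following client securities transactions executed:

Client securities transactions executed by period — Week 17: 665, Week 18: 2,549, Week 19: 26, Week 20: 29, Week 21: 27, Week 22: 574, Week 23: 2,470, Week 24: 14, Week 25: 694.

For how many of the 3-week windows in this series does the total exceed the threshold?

Week 17–Week 19: 665 + 2,549 + 26 = 3,240 (over)
Week 18–Week 20: 2,549 + 26 + 29 = 2,604 (over)
Week 19–Week 21: 26 + 29 + 27 = 82 (under)
Week 20–Week 22: 29 + 27 + 574 = 630 (over)
Week 21–Week 23: 27 + 574 + 2,470 = 3,071 (over)
Week 22–Week 24: 574 + 2,470 + 14 = 3,058 (over)
Week 23–Week 25: 2,470 + 14 + 694 = 3,178 (over)
6 windows exceed the threshold.

6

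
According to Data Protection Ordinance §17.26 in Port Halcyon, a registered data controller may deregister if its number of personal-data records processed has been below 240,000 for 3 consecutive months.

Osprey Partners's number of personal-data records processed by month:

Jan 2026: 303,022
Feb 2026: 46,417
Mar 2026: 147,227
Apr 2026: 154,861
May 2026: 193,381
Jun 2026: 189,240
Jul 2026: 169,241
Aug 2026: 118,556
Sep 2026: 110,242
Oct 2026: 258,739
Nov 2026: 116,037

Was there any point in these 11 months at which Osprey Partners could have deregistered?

Yes

Months below 240,000: Feb 2026, Mar 2026, Apr 2026, May 2026, Jun 2026, Jul 2026, Aug 2026, Sep 2026, Nov 2026.
Longest run of consecutive months below the threshold: 8.
8 ≥ 3, so Osprey Partners became eligible.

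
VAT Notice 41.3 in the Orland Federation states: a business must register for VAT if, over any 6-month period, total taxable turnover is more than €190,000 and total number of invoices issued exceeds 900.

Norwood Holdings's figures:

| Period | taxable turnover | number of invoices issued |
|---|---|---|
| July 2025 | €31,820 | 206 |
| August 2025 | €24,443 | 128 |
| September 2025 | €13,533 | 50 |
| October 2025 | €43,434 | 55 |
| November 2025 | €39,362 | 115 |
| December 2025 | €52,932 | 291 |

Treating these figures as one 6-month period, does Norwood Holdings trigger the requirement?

Total taxable turnover: €31,820 + €24,443 + €13,533 + €43,434 + €39,362 + €52,932 = €205,524 (> €190,000).
Total number of invoices issued: 206 + 128 + 50 + 55 + 115 + 291 = 845 (≤ 900).
The test is 'and': the rule requires both, and at least one is not exceeded.

No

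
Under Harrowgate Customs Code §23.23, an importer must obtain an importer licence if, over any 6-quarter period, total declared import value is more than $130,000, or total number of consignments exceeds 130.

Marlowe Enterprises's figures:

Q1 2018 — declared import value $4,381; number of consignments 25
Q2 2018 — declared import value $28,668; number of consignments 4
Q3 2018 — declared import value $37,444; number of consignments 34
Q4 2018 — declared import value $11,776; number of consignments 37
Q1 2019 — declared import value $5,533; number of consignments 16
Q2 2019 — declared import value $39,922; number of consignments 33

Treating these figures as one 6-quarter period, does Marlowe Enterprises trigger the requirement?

Total declared import value: $4,381 + $28,668 + $37,444 + $11,776 + $5,533 + $39,922 = $127,724 (≤ $130,000).
Total number of consignments: 25 + 4 + 34 + 37 + 16 + 33 = 149 (> 130).
The test is 'or': at least one threshold is exceeded.

Yes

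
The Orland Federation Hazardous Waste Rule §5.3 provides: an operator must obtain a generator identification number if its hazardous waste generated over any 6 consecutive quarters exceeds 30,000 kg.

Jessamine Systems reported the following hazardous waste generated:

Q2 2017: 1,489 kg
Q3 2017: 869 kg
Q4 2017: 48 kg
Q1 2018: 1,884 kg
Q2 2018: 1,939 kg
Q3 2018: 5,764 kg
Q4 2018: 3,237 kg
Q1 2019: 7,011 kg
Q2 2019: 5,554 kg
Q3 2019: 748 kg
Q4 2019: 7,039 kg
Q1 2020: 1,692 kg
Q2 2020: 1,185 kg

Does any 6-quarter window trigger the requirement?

No

Q2 2017–Q3 2018: 1,489 kg + 869 kg + 48 kg + 1,884 kg + 1,939 kg + 5,764 kg = 11,993 kg (under)
Q3 2017–Q4 2018: 869 kg + 48 kg + 1,884 kg + 1,939 kg + 5,764 kg + 3,237 kg = 13,741 kg (under)
Q4 2017–Q1 2019: 48 kg + 1,884 kg + 1,939 kg + 5,764 kg + 3,237 kg + 7,011 kg = 19,883 kg (under)
Q1 2018–Q2 2019: 1,884 kg + 1,939 kg + 5,764 kg + 3,237 kg + 7,011 kg + 5,554 kg = 25,389 kg (under)
Q2 2018–Q3 2019: 1,939 kg + 5,764 kg + 3,237 kg + 7,011 kg + 5,554 kg + 748 kg = 24,253 kg (under)
Q3 2018–Q4 2019: 5,764 kg + 3,237 kg + 7,011 kg + 5,554 kg + 748 kg + 7,039 kg = 29,353 kg (under)
Q4 2018–Q1 2020: 3,237 kg + 7,011 kg + 5,554 kg + 748 kg + 7,039 kg + 1,692 kg = 25,281 kg (under)
Q1 2019–Q2 2020: 7,011 kg + 5,554 kg + 748 kg + 7,039 kg + 1,692 kg + 1,185 kg = 23,229 kg (under)
No window exceeds 30,000 kg.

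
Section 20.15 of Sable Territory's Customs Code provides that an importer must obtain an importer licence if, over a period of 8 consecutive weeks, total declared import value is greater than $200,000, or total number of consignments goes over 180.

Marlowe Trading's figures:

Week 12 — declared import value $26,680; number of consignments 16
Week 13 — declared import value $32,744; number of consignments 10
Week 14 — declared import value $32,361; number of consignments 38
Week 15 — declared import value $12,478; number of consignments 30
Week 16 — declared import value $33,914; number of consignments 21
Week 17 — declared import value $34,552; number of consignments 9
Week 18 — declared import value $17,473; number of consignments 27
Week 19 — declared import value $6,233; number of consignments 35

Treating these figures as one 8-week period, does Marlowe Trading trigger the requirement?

Total declared import value: $26,680 + $32,744 + $32,361 + $12,478 + $33,914 + $34,552 + $17,473 + $6,233 = $196,435 (≤ $200,000).
Total number of consignments: 16 + 10 + 38 + 30 + 21 + 9 + 27 + 35 = 186 (> 180).
The test is 'or': at least one threshold is exceeded.

Yes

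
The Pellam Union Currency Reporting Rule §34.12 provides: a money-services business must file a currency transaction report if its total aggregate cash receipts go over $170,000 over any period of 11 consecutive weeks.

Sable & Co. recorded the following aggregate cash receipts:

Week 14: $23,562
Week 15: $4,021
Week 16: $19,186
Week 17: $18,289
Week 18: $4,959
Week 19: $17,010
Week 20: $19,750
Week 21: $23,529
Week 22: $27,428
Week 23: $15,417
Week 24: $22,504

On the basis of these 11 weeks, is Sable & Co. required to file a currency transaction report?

Total aggregate cash receipts: $23,562 + $4,021 + $19,186 + $18,289 + $4,959 + $17,010 + $19,750 + $23,529 + $27,428 + $15,417 + $22,504 = $195,655.
$195,655 > $170,000, so the threshold is exceeded.

Yes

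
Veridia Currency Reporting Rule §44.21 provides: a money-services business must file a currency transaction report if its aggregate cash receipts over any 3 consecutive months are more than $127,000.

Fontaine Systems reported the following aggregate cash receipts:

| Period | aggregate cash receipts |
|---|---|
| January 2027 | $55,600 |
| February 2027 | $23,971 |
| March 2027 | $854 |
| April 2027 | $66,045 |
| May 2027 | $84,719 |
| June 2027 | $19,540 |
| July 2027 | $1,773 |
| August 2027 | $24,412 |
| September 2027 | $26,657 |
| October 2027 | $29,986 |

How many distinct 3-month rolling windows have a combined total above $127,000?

2

January 2027–March 2027: $55,600 + $23,971 + $854 = $80,425 (under)
February 2027–April 2027: $23,971 + $854 + $66,045 = $90,870 (under)
March 2027–May 2027: $854 + $66,045 + $84,719 = $151,618 (over)
April 2027–June 2027: $66,045 + $84,719 + $19,540 = $170,304 (over)
May 2027–July 2027: $84,719 + $19,540 + $1,773 = $106,032 (under)
June 2027–August 2027: $19,540 + $1,773 + $24,412 = $45,725 (under)
July 2027–September 2027: $1,773 + $24,412 + $26,657 = $52,842 (under)
August 2027–October 2027: $24,412 + $26,657 + $29,986 = $81,055 (under)
2 windows exceed the threshold.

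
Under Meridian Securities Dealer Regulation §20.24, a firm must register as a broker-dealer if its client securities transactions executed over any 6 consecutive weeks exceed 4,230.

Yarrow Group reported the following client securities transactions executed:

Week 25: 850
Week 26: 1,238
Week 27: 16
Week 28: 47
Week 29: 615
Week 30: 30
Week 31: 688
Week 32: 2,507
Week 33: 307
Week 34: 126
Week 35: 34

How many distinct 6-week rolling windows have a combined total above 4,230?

Week 25–Week 30: 850 + 1,238 + 16 + 47 + 615 + 30 = 2,796 (under)
Week 26–Week 31: 1,238 + 16 + 47 + 615 + 30 + 688 = 2,634 (under)
Week 27–Week 32: 16 + 47 + 615 + 30 + 688 + 2,507 = 3,903 (under)
Week 28–Week 33: 47 + 615 + 30 + 688 + 2,507 + 307 = 4,194 (under)
Week 29–Week 34: 615 + 30 + 688 + 2,507 + 307 + 126 = 4,273 (over)
Week 30–Week 35: 30 + 688 + 2,507 + 307 + 126 + 34 = 3,692 (under)
1 window exceeds the threshold.

1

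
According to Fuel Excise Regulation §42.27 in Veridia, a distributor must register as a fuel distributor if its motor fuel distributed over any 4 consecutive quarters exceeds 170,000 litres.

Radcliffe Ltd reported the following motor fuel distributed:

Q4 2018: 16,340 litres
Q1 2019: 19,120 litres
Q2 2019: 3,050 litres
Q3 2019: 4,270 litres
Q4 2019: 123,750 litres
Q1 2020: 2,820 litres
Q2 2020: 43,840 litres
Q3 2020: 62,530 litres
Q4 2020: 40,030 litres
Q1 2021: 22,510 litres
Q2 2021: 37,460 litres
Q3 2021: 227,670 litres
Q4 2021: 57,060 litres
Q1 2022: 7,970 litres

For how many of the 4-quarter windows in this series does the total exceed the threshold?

Q4 2018–Q3 2019: 16,340 litres + 19,120 litres + 3,050 litres + 4,270 litres = 42,780 litres (under)
Q1 2019–Q4 2019: 19,120 litres + 3,050 litres + 4,270 litres + 123,750 litres = 150,190 litres (under)
Q2 2019–Q1 2020: 3,050 litres + 4,270 litres + 123,750 litres + 2,820 litres = 133,890 litres (under)
Q3 2019–Q2 2020: 4,270 litres + 123,750 litres + 2,820 litres + 43,840 litres = 174,680 litres (over)
Q4 2019–Q3 2020: 123,750 litres + 2,820 litres + 43,840 litres + 62,530 litres = 232,940 litres (over)
Q1 2020–Q4 2020: 2,820 litres + 43,840 litres + 62,530 litres + 40,030 litres = 149,220 litres (under)
Q2 2020–Q1 2021: 43,840 litres + 62,530 litres + 40,030 litres + 22,510 litres = 168,910 litres (under)
Q3 2020–Q2 2021: 62,530 litres + 40,030 litres + 22,510 litres + 37,460 litres = 162,530 litres (under)
Q4 2020–Q3 2021: 40,030 litres + 22,510 litres + 37,460 litres + 227,670 litres = 327,670 litres (over)
Q1 2021–Q4 2021: 22,510 litres + 37,460 litres + 227,670 litres + 57,060 litres = 344,700 litres (over)
Q2 2021–Q1 2022: 37,460 litres + 227,670 litres + 57,060 litres + 7,970 litres = 330,160 litres (over)
5 windows exceed the threshold.

5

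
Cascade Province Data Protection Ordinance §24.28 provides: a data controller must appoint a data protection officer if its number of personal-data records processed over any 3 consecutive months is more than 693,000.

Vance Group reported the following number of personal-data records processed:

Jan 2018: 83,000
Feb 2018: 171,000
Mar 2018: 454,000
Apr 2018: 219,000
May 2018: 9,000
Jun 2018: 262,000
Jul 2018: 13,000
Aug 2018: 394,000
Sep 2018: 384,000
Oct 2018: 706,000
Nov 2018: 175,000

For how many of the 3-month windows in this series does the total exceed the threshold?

Jan 2018–Mar 2018: 83,000 + 171,000 + 454,000 = 708,000 (over)
Feb 2018–Apr 2018: 171,000 + 454,000 + 219,000 = 844,000 (over)
Mar 2018–May 2018: 454,000 + 219,000 + 9,000 = 682,000 (under)
Apr 2018–Jun 2018: 219,000 + 9,000 + 262,000 = 490,000 (under)
May 2018–Jul 2018: 9,000 + 262,000 + 13,000 = 284,000 (under)
Jun 2018–Aug 2018: 262,000 + 13,000 + 394,000 = 669,000 (under)
Jul 2018–Sep 2018: 13,000 + 394,000 + 384,000 = 791,000 (over)
Aug 2018–Oct 2018: 394,000 + 384,000 + 706,000 = 1,484,000 (over)
Sep 2018–Nov 2018: 384,000 + 706,000 + 175,000 = 1,265,000 (over)
5 windows exceed the threshold.

5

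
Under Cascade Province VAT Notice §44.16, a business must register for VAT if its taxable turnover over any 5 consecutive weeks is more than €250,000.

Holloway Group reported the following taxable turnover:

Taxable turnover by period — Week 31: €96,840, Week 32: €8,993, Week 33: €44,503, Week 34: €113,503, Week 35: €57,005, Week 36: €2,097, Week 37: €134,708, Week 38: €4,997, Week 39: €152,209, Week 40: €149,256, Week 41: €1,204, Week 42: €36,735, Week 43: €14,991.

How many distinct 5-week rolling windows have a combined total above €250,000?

8

Week 31–Week 35: €96,840 + €8,993 + €44,503 + €113,503 + €57,005 = €320,844 (over)
Week 32–Week 36: €8,993 + €44,503 + €113,503 + €57,005 + €2,097 = €226,101 (under)
Week 33–Week 37: €44,503 + €113,503 + €57,005 + €2,097 + €134,708 = €351,816 (over)
Week 34–Week 38: €113,503 + €57,005 + €2,097 + €134,708 + €4,997 = €312,310 (over)
Week 35–Week 39: €57,005 + €2,097 + €134,708 + €4,997 + €152,209 = €351,016 (over)
Week 36–Week 40: €2,097 + €134,708 + €4,997 + €152,209 + €149,256 = €443,267 (over)
Week 37–Week 41: €134,708 + €4,997 + €152,209 + €149,256 + €1,204 = €442,374 (over)
Week 38–Week 42: €4,997 + €152,209 + €149,256 + €1,204 + €36,735 = €344,401 (over)
Week 39–Week 43: €152,209 + €149,256 + €1,204 + €36,735 + €14,991 = €354,395 (over)
8 windows exceed the threshold.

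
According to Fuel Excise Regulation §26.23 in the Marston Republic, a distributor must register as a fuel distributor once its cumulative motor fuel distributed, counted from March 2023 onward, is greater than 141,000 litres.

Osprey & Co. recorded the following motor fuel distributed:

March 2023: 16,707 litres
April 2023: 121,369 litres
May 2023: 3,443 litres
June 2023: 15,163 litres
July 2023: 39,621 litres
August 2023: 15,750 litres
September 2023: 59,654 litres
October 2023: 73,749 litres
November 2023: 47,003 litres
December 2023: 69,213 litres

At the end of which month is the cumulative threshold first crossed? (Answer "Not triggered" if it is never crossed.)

Through March 2023: 16,707 litres
Through April 2023: 138,076 litres
Through May 2023: 141,519 litres ← exceeds threshold

May 2023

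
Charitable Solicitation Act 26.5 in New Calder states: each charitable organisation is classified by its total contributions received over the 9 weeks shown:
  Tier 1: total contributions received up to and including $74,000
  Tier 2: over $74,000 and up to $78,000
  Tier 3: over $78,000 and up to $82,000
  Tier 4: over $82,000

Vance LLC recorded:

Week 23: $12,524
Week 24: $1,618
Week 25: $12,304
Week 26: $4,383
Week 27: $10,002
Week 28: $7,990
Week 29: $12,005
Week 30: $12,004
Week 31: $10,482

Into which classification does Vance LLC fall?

Tier 4

Total contributions received: $12,524 + $1,618 + $12,304 + $4,383 + $10,002 + $7,990 + $12,005 + $12,004 + $10,482 = $83,312.
$83,312 > $82,000, so Tier 4 applies.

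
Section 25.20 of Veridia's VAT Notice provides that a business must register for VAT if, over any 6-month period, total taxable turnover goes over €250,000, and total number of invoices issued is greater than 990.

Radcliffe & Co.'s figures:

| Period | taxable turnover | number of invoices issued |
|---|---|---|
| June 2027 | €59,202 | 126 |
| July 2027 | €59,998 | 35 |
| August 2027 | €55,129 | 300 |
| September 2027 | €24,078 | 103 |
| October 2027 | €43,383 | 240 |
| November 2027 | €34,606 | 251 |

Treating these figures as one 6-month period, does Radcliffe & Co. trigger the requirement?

Yes

Total taxable turnover: €59,202 + €59,998 + €55,129 + €24,078 + €43,383 + €34,606 = €276,396 (> €250,000).
Total number of invoices issued: 126 + 35 + 300 + 103 + 240 + 251 = 1,055 (> 990).
The test is 'and': both thresholds are exceeded.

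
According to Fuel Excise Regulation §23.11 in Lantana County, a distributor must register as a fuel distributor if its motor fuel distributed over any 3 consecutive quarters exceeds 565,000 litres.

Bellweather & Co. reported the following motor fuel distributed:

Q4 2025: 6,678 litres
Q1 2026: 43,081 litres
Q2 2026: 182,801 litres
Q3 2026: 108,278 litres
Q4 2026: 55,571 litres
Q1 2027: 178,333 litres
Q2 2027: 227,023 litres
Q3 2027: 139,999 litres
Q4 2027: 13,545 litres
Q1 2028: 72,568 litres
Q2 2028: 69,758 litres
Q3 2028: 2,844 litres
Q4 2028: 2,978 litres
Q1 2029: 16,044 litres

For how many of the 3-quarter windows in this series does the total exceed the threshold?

0

Q4 2025–Q2 2026: 6,678 litres + 43,081 litres + 182,801 litres = 232,560 litres (under)
Q1 2026–Q3 2026: 43,081 litres + 182,801 litres + 108,278 litres = 334,160 litres (under)
Q2 2026–Q4 2026: 182,801 litres + 108,278 litres + 55,571 litres = 346,650 litres (under)
Q3 2026–Q1 2027: 108,278 litres + 55,571 litres + 178,333 litres = 342,182 litres (under)
Q4 2026–Q2 2027: 55,571 litres + 178,333 litres + 227,023 litres = 460,927 litres (under)
Q1 2027–Q3 2027: 178,333 litres + 227,023 litres + 139,999 litres = 545,355 litres (under)
Q2 2027–Q4 2027: 227,023 litres + 139,999 litres + 13,545 litres = 380,567 litres (under)
Q3 2027–Q1 2028: 139,999 litres + 13,545 litres + 72,568 litres = 226,112 litres (under)
Q4 2027–Q2 2028: 13,545 litres + 72,568 litres + 69,758 litres = 155,871 litres (under)
Q1 2028–Q3 2028: 72,568 litres + 69,758 litres + 2,844 litres = 145,170 litres (under)
Q2 2028–Q4 2028: 69,758 litres + 2,844 litres + 2,978 litres = 75,580 litres (under)
Q3 2028–Q1 2029: 2,844 litres + 2,978 litres + 16,044 litres = 21,866 litres (under)
0 windows exceed the threshold.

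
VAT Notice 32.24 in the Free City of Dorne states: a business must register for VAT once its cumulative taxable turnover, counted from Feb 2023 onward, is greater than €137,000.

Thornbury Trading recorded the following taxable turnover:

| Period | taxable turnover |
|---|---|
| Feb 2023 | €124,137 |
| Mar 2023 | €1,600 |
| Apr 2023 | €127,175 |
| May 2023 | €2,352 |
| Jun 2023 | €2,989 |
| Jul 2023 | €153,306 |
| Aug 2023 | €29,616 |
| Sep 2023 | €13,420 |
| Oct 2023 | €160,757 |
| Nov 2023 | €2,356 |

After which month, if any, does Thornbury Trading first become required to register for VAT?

Through Feb 2023: €124,137
Through Mar 2023: €125,737
Through Apr 2023: €252,912 ← exceeds threshold

Apr 2023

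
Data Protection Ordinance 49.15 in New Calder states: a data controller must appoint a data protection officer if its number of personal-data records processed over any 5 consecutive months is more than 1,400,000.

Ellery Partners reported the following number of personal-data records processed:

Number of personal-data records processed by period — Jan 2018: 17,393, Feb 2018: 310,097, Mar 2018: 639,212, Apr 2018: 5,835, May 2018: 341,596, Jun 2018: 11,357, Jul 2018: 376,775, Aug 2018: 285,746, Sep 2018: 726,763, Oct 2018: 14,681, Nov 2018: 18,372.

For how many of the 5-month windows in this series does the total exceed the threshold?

Jan 2018–May 2018: 17,393 + 310,097 + 639,212 + 5,835 + 341,596 = 1,314,133 (under)
Feb 2018–Jun 2018: 310,097 + 639,212 + 5,835 + 341,596 + 11,357 = 1,308,097 (under)
Mar 2018–Jul 2018: 639,212 + 5,835 + 341,596 + 11,357 + 376,775 = 1,374,775 (under)
Apr 2018–Aug 2018: 5,835 + 341,596 + 11,357 + 376,775 + 285,746 = 1,021,309 (under)
May 2018–Sep 2018: 341,596 + 11,357 + 376,775 + 285,746 + 726,763 = 1,742,237 (over)
Jun 2018–Oct 2018: 11,357 + 376,775 + 285,746 + 726,763 + 14,681 = 1,415,322 (over)
Jul 2018–Nov 2018: 376,775 + 285,746 + 726,763 + 14,681 + 18,372 = 1,422,337 (over)
3 windows exceed the threshold.

3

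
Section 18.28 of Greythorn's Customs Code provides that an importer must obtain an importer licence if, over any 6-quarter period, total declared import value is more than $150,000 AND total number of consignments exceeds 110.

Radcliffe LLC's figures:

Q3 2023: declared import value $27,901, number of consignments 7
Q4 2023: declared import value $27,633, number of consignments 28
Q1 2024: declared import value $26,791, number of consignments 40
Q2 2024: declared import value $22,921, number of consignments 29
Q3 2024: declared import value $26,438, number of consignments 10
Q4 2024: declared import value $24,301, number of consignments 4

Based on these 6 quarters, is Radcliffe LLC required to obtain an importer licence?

Total declared import value: $27,901 + $27,633 + $26,791 + $22,921 + $26,438 + $24,301 = $155,985 (> $150,000).
Total number of consignments: 7 + 28 + 40 + 29 + 10 + 4 = 118 (> 110).
The test is 'and': both thresholds are exceeded.

Yes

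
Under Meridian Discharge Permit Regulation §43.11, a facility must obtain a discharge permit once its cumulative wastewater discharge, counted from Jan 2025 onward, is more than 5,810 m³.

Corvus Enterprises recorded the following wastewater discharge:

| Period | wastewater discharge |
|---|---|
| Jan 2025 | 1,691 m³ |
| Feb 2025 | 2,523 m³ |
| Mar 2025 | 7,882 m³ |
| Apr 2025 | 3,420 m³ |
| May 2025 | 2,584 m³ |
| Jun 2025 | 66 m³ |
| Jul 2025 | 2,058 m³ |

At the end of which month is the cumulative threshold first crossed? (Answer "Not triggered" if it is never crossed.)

Through Jan 2025: 1,691 m³
Through Feb 2025: 4,214 m³
Through Mar 2025: 12,096 m³ ← exceeds threshold

Mar 2025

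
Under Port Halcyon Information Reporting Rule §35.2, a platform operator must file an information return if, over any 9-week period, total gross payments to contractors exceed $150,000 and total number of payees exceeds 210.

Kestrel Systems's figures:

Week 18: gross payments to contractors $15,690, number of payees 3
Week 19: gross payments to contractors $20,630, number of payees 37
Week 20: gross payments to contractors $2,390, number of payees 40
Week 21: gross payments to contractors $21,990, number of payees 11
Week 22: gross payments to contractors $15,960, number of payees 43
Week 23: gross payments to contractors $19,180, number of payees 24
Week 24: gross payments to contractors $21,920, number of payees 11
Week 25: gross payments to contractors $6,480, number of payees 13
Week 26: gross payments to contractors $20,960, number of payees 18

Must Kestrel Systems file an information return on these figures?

Total gross payments to contractors: $15,690 + $20,630 + $2,390 + $21,990 + $15,960 + $19,180 + $21,920 + $6,480 + $20,960 = $145,200 (≤ $150,000).
Total number of payees: 3 + 37 + 40 + 11 + 43 + 24 + 11 + 13 + 18 = 200 (≤ 210).
The test is 'and': the rule requires both, and at least one is not exceeded.

No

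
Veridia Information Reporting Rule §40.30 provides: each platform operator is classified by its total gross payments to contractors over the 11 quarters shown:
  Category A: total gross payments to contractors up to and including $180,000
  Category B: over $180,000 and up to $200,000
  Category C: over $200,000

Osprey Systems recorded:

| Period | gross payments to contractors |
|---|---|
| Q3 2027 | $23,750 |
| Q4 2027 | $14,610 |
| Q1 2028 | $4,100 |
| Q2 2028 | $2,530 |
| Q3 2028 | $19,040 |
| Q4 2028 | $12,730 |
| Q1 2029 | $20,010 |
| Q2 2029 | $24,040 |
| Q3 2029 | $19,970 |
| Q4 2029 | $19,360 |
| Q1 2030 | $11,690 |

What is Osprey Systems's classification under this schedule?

Category A

Total gross payments to contractors: $23,750 + $14,610 + $4,100 + $2,530 + $19,040 + $12,730 + $20,010 + $24,040 + $19,970 + $19,360 + $11,690 = $171,830.
$171,830 ≤ $180,000, so Category A applies.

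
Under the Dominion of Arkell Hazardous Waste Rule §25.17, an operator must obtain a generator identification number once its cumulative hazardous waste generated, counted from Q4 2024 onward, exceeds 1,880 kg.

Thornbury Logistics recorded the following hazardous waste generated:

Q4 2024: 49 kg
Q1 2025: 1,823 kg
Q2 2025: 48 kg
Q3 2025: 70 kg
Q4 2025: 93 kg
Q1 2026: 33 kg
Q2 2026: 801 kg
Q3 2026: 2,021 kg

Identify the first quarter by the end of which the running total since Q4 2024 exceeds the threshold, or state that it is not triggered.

Through Q4 2024: 49 kg
Through Q1 2025: 1,872 kg
Through Q2 2025: 1,920 kg ← exceeds threshold

Q2 2025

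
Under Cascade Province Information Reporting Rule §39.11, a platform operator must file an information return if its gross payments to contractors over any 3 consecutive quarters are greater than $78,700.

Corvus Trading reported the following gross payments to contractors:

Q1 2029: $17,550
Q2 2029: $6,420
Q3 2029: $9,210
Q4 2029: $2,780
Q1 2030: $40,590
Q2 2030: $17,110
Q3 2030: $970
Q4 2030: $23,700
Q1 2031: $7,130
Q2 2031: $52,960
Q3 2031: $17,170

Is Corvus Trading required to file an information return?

Yes

Q1 2029–Q3 2029: $17,550 + $6,420 + $9,210 = $33,180 (under)
Q2 2029–Q4 2029: $6,420 + $9,210 + $2,780 = $18,410 (under)
Q3 2029–Q1 2030: $9,210 + $2,780 + $40,590 = $52,580 (under)
Q4 2029–Q2 2030: $2,780 + $40,590 + $17,110 = $60,480 (under)
Q1 2030–Q3 2030: $40,590 + $17,110 + $970 = $58,670 (under)
Q2 2030–Q4 2030: $17,110 + $970 + $23,700 = $41,780 (under)
Q3 2030–Q1 2031: $970 + $23,700 + $7,130 = $31,800 (under)
Q4 2030–Q2 2031: $23,700 + $7,130 + $52,960 = $83,790 (over)
Q1 2031–Q3 2031: $7,130 + $52,960 + $17,170 = $77,260 (under)
At least one window exceeds $78,700.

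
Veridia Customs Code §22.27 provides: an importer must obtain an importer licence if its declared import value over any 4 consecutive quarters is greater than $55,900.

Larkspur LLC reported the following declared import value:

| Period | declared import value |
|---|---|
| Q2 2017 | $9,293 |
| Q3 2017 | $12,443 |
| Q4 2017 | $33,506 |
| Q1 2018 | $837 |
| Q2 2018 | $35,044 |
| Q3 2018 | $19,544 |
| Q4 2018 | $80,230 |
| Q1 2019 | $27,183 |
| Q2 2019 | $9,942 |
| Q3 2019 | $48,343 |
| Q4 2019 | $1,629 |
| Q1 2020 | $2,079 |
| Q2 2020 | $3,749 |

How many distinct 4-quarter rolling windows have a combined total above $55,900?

9

Q2 2017–Q1 2018: $9,293 + $12,443 + $33,506 + $837 = $56,079 (over)
Q3 2017–Q2 2018: $12,443 + $33,506 + $837 + $35,044 = $81,830 (over)
Q4 2017–Q3 2018: $33,506 + $837 + $35,044 + $19,544 = $88,931 (over)
Q1 2018–Q4 2018: $837 + $35,044 + $19,544 + $80,230 = $135,655 (over)
Q2 2018–Q1 2019: $35,044 + $19,544 + $80,230 + $27,183 = $162,001 (over)
Q3 2018–Q2 2019: $19,544 + $80,230 + $27,183 + $9,942 = $136,899 (over)
Q4 2018–Q3 2019: $80,230 + $27,183 + $9,942 + $48,343 = $165,698 (over)
Q1 2019–Q4 2019: $27,183 + $9,942 + $48,343 + $1,629 = $87,097 (over)
Q2 2019–Q1 2020: $9,942 + $48,343 + $1,629 + $2,079 = $61,993 (over)
Q3 2019–Q2 2020: $48,343 + $1,629 + $2,079 + $3,749 = $55,800 (under)
9 windows exceed the threshold.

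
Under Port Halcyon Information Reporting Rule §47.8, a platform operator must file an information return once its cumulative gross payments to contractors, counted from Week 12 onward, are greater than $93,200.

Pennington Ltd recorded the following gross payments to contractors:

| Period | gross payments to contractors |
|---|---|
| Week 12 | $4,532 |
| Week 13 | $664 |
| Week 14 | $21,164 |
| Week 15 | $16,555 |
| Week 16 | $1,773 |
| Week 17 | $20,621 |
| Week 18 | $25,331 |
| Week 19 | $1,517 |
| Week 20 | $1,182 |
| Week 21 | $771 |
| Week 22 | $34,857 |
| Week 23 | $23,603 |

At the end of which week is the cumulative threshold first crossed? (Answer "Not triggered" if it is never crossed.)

Week 20

Through Week 12: $4,532
Through Week 13: $5,196
Through Week 14: $26,360
Through Week 15: $42,915
Through Week 16: $44,688
Through Week 17: $65,309
Through Week 18: $90,640
Through Week 19: $92,157
Through Week 20: $93,339 ← exceeds threshold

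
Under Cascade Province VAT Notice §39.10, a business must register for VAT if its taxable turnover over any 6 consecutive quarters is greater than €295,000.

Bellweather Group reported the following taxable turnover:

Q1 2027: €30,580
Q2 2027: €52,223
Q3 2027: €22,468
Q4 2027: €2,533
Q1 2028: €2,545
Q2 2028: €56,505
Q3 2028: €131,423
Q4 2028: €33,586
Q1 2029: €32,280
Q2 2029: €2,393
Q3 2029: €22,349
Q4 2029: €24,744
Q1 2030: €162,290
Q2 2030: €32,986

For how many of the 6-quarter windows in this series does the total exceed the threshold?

0

Q1 2027–Q2 2028: €30,580 + €52,223 + €22,468 + €2,533 + €2,545 + €56,505 = €166,854 (under)
Q2 2027–Q3 2028: €52,223 + €22,468 + €2,533 + €2,545 + €56,505 + €131,423 = €267,697 (under)
Q3 2027–Q4 2028: €22,468 + €2,533 + €2,545 + €56,505 + €131,423 + €33,586 = €249,060 (under)
Q4 2027–Q1 2029: €2,533 + €2,545 + €56,505 + €131,423 + €33,586 + €32,280 = €258,872 (under)
Q1 2028–Q2 2029: €2,545 + €56,505 + €131,423 + €33,586 + €32,280 + €2,393 = €258,732 (under)
Q2 2028–Q3 2029: €56,505 + €131,423 + €33,586 + €32,280 + €2,393 + €22,349 = €278,536 (under)
Q3 2028–Q4 2029: €131,423 + €33,586 + €32,280 + €2,393 + €22,349 + €24,744 = €246,775 (under)
Q4 2028–Q1 2030: €33,586 + €32,280 + €2,393 + €22,349 + €24,744 + €162,290 = €277,642 (under)
Q1 2029–Q2 2030: €32,280 + €2,393 + €22,349 + €24,744 + €162,290 + €32,986 = €277,042 (under)
0 windows exceed the threshold.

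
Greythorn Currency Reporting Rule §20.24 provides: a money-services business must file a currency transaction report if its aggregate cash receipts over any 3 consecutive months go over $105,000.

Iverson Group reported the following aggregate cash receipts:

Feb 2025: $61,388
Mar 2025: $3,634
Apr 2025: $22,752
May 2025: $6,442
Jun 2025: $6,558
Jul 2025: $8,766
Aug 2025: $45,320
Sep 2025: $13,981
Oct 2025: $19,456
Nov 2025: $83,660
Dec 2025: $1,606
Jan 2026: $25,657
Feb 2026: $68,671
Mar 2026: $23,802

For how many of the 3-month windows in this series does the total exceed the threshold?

Feb 2025–Apr 2025: $61,388 + $3,634 + $22,752 = $87,774 (under)
Mar 2025–May 2025: $3,634 + $22,752 + $6,442 = $32,828 (under)
Apr 2025–Jun 2025: $22,752 + $6,442 + $6,558 = $35,752 (under)
May 2025–Jul 2025: $6,442 + $6,558 + $8,766 = $21,766 (under)
Jun 2025–Aug 2025: $6,558 + $8,766 + $45,320 = $60,644 (under)
Jul 2025–Sep 2025: $8,766 + $45,320 + $13,981 = $68,067 (under)
Aug 2025–Oct 2025: $45,320 + $13,981 + $19,456 = $78,757 (under)
Sep 2025–Nov 2025: $13,981 + $19,456 + $83,660 = $117,097 (over)
Oct 2025–Dec 2025: $19,456 + $83,660 + $1,606 = $104,722 (under)
Nov 2025–Jan 2026: $83,660 + $1,606 + $25,657 = $110,923 (over)
Dec 2025–Feb 2026: $1,606 + $25,657 + $68,671 = $95,934 (under)
Jan 2026–Mar 2026: $25,657 + $68,671 + $23,802 = $118,130 (over)
3 windows exceed the threshold.

3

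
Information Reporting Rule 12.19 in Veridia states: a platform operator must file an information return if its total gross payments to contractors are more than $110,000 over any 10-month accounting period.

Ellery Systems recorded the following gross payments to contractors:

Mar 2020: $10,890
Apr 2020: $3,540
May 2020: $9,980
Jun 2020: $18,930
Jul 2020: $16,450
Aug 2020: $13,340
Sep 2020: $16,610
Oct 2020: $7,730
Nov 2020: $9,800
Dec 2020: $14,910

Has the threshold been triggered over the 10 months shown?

Yes

Total gross payments to contractors: $10,890 + $3,540 + $9,980 + $18,930 + $16,450 + $13,340 + $16,610 + $7,730 + $9,800 + $14,910 = $122,180.
$122,180 > $110,000, so the threshold is exceeded.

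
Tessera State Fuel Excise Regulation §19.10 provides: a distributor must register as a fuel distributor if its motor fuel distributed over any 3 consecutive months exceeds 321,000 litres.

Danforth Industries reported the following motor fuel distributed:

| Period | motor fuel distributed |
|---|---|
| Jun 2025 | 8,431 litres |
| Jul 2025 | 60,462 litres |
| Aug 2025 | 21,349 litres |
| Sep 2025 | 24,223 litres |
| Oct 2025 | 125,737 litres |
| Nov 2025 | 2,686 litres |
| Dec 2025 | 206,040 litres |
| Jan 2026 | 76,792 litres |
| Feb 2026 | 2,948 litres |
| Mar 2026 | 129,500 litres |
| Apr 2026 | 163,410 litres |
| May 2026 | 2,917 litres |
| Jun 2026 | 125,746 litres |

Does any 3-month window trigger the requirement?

Jun 2025–Aug 2025: 8,431 litres + 60,462 litres + 21,349 litres = 90,242 litres (under)
Jul 2025–Sep 2025: 60,462 litres + 21,349 litres + 24,223 litres = 106,034 litres (under)
Aug 2025–Oct 2025: 21,349 litres + 24,223 litres + 125,737 litres = 171,309 litres (under)
Sep 2025–Nov 2025: 24,223 litres + 125,737 litres + 2,686 litres = 152,646 litres (under)
Oct 2025–Dec 2025: 125,737 litres + 2,686 litres + 206,040 litres = 334,463 litres (over)
Nov 2025–Jan 2026: 2,686 litres + 206,040 litres + 76,792 litres = 285,518 litres (under)
Dec 2025–Feb 2026: 206,040 litres + 76,792 litres + 2,948 litres = 285,780 litres (under)
Jan 2026–Mar 2026: 76,792 litres + 2,948 litres + 129,500 litres = 209,240 litres (under)
Feb 2026–Apr 2026: 2,948 litres + 129,500 litres + 163,410 litres = 295,858 litres (under)
Mar 2026–May 2026: 129,500 litres + 163,410 litres + 2,917 litres = 295,827 litres (under)
Apr 2026–Jun 2026: 163,410 litres + 2,917 litres + 125,746 litres = 292,073 litres (under)
At least one window exceeds 321,000 litres.

Yes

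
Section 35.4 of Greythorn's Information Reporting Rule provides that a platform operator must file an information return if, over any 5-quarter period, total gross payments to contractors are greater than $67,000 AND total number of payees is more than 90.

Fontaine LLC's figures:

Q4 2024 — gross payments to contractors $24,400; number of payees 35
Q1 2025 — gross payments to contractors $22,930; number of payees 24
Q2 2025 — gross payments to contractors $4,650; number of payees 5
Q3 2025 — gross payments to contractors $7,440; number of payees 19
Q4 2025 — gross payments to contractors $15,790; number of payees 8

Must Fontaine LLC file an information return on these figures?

Yes

Total gross payments to contractors: $24,400 + $22,930 + $4,650 + $7,440 + $15,790 = $75,210 (> $67,000).
Total number of payees: 35 + 24 + 5 + 19 + 8 = 91 (> 90).
The test is 'and': both thresholds are exceeded.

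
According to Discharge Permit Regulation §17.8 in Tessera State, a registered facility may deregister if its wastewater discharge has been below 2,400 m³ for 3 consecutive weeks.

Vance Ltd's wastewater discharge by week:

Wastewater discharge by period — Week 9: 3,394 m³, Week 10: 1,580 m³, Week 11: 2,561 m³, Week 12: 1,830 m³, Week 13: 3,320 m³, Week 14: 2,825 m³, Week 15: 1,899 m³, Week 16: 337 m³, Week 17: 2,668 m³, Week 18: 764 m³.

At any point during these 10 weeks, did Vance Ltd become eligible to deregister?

Weeks below 2,400 m³: Week 10, Week 12, Week 15, Week 16, Week 18.
Longest run of consecutive weeks below the threshold: 2.
2 < 3, so Vance Ltd never became eligible.

No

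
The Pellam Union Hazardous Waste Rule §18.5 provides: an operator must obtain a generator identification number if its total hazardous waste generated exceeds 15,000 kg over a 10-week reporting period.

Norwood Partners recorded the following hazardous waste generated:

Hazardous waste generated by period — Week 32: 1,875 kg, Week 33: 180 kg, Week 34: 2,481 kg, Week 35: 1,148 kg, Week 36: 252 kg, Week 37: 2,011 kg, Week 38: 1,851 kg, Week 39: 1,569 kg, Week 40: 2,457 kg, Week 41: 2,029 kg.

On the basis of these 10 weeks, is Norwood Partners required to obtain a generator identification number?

Total hazardous waste generated: 1,875 kg + 180 kg + 2,481 kg + 1,148 kg + 252 kg + 2,011 kg + 1,851 kg + 1,569 kg + 2,457 kg + 2,029 kg = 15,853 kg.
15,853 kg > 15,000 kg, so the threshold is exceeded.

Yes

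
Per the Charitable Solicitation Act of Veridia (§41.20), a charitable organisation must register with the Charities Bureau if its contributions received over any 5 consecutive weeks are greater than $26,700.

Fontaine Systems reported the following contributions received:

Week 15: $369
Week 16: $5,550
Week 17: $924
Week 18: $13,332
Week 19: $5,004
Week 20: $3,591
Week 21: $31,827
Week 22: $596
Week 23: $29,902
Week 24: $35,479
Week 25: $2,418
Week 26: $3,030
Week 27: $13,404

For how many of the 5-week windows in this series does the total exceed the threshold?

Week 15–Week 19: $369 + $5,550 + $924 + $13,332 + $5,004 = $25,179 (under)
Week 16–Week 20: $5,550 + $924 + $13,332 + $5,004 + $3,591 = $28,401 (over)
Week 17–Week 21: $924 + $13,332 + $5,004 + $3,591 + $31,827 = $54,678 (over)
Week 18–Week 22: $13,332 + $5,004 + $3,591 + $31,827 + $596 = $54,350 (over)
Week 19–Week 23: $5,004 + $3,591 + $31,827 + $596 + $29,902 = $70,920 (over)
Week 20–Week 24: $3,591 + $31,827 + $596 + $29,902 + $35,479 = $101,395 (over)
Week 21–Week 25: $31,827 + $596 + $29,902 + $35,479 + $2,418 = $100,222 (over)
Week 22–Week 26: $596 + $29,902 + $35,479 + $2,418 + $3,030 = $71,425 (over)
Week 23–Week 27: $29,902 + $35,479 + $2,418 + $3,030 + $13,404 = $84,233 (over)
8 windows exceed the threshold.

8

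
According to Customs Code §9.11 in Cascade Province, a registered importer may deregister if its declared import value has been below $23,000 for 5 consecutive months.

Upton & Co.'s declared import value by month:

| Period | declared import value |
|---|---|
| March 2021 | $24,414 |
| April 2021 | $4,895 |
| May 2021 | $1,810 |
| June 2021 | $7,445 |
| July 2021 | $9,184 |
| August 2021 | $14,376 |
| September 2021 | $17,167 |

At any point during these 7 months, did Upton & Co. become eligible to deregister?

Months below $23,000: April 2021, May 2021, June 2021, July 2021, August 2021, September 2021.
Longest run of consecutive months below the threshold: 6.
6 ≥ 5, so Upton & Co. became eligible.

Yes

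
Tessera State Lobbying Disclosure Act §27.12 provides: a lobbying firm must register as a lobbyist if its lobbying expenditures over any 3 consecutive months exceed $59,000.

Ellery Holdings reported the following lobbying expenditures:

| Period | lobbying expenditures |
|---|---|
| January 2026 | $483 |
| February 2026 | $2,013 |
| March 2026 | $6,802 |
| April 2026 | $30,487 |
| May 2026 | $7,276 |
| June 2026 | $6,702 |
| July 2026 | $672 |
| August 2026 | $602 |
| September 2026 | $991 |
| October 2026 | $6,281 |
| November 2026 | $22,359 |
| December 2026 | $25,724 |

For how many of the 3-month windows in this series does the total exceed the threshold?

0

January 2026–March 2026: $483 + $2,013 + $6,802 = $9,298 (under)
February 2026–April 2026: $2,013 + $6,802 + $30,487 = $39,302 (under)
March 2026–May 2026: $6,802 + $30,487 + $7,276 = $44,565 (under)
April 2026–June 2026: $30,487 + $7,276 + $6,702 = $44,465 (under)
May 2026–July 2026: $7,276 + $6,702 + $672 = $14,650 (under)
June 2026–August 2026: $6,702 + $672 + $602 = $7,976 (under)
July 2026–September 2026: $672 + $602 + $991 = $2,265 (under)
August 2026–October 2026: $602 + $991 + $6,281 = $7,874 (under)
September 2026–November 2026: $991 + $6,281 + $22,359 = $29,631 (under)
October 2026–December 2026: $6,281 + $22,359 + $25,724 = $54,364 (under)
0 windows exceed the threshold.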